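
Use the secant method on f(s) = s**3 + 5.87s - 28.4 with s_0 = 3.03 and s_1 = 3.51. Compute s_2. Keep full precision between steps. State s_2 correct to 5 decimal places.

Secant update: s_(k+1) = s_k − f(s_k)·(s_k − s_(k-1))/(f(s_k) − f(s_(k-1))).
f(s_0) = 17.204227, f(s_1) = 35.447251
s_2 = 3.510000 - (35.447251)·(3.510000 - 3.030000)/(35.447251 - (17.204227)) = 2.577332; f(s_2) = 3.849234

2.57733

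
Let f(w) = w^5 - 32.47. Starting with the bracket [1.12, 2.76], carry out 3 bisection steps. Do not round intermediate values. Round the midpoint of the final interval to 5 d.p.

f(1.120000) = -30.707658, f(2.760000) = 127.686810 (opposite signs)
step 1: m = 1.940000, f(m) = -4.990511 < 0 → root in [1.940000, 2.760000]
step 2: m = 2.350000, f(m) = 39.200315 > 0 → root in [1.940000, 2.350000]
step 3: m = 2.145000, f(m) = 12.938430 > 0 → root in [1.940000, 2.145000]
Midpoint of [1.940000, 2.145000] = 2.042500

2.04250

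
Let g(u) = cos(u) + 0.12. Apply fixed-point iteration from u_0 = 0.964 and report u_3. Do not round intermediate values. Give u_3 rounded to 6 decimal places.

u_1 = g(0.964000) = 0.690239
u_2 = g(0.690239) = 0.891094
u_3 = g(0.891094) = 0.748561

0.748561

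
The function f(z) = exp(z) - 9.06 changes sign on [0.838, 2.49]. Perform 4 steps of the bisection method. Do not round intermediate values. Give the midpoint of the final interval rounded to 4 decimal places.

f(0.838000) = -6.748261, f(2.490000) = 3.001276 (opposite signs)
step 1: m = 1.664000, f(m) = -3.779610 < 0 → root in [1.664000, 2.490000]
step 2: m = 2.077000, f(m) = -1.079509 < 0 → root in [2.077000, 2.490000]
step 3: m = 2.283500, f(m) = 0.750959 > 0 → root in [2.077000, 2.283500]
step 4: m = 2.180250, f(m) = -0.211482 < 0 → root in [2.180250, 2.283500]
Midpoint of [2.180250, 2.283500] = 2.231875

2.2319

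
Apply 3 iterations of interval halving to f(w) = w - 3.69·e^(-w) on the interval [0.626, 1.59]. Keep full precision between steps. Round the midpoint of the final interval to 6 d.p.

1.168250

f(0.626000) = -1.347141, f(1.590000) = 0.837514 (opposite signs)
step 1: m = 1.108000, f(m) = -0.110507 < 0 → root in [1.108000, 1.590000]
step 2: m = 1.349000, f(m) = 0.391446 > 0 → root in [1.108000, 1.349000]
step 3: m = 1.228500, f(m) = 0.148321 > 0 → root in [1.108000, 1.228500]
Midpoint of [1.108000, 1.228500] = 1.168250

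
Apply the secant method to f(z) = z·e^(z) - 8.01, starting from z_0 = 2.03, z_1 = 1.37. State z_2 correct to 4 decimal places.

Secant update: z_(k+1) = z_k − f(z_k)·(z_k − z_(k-1))/(f(z_k) − f(z_(k-1))).
f(z_0) = 7.446595, f(z_1) = -2.618570
z_2 = 1.370000 - (-2.618570)·(1.370000 - 2.030000)/(-2.618570 - (7.446595)) = 1.541707; f(z_2) = -0.806286

1.5417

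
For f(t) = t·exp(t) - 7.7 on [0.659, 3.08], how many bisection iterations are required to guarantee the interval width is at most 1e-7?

Initial width b − a = 3.08 − 0.659 = 2.421000.
After n steps the width is (b−a)/2^n; need (b−a)/2^n ≤ 1e-7.
So n ≥ log₂(2.421000/1e-7) = log₂(24210000.0000) ≈ 24.5291.
Hence n = 25.

25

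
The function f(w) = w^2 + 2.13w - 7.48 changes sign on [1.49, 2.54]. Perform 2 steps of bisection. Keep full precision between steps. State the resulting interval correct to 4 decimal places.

[1.7525, 2.0150]

f(1.490000) = -2.086200, f(2.540000) = 4.381800 (opposite signs)
step 1: m = 2.015000, f(m) = 0.872175 > 0 → root in [1.490000, 2.015000]
step 2: m = 1.752500, f(m) = -0.675919 < 0 → root in [1.752500, 2.015000]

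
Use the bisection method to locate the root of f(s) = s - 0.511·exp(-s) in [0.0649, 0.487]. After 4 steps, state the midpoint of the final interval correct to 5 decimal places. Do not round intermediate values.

0.36828

f(0.064900) = -0.413989, f(0.487000) = 0.173007 (opposite signs)
step 1: m = 0.275950, f(m) = -0.111823 < 0 → root in [0.275950, 0.487000]
step 2: m = 0.381475, f(m) = 0.032537 > 0 → root in [0.275950, 0.381475]
step 3: m = 0.328712, f(m) = -0.039131 < 0 → root in [0.328712, 0.381475]
step 4: m = 0.355094, f(m) = -0.003172 < 0 → root in [0.355094, 0.381475]
Midpoint of [0.355094, 0.381475] = 0.368284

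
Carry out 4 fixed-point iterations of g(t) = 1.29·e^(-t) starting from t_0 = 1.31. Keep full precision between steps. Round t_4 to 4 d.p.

t_1 = g(1.310000) = 0.348068
t_2 = g(0.348068) = 0.910806
t_3 = g(0.910806) = 0.518838
t_4 = g(0.518838) = 0.767823

0.7678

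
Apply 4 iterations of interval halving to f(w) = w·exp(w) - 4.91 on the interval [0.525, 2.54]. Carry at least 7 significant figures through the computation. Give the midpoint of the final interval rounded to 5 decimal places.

f(0.525000) = -4.022509, f(2.540000) = 27.296364 (opposite signs)
step 1: m = 1.532500, f(m) = 2.185072 > 0 → root in [0.525000, 1.532500]
step 2: m = 1.028750, f(m) = -2.032003 < 0 → root in [1.028750, 1.532500]
step 3: m = 1.280625, f(m) = -0.301174 < 0 → root in [1.280625, 1.532500]
step 4: m = 1.406563, f(m) = 0.831447 > 0 → root in [1.280625, 1.406563]
Midpoint of [1.280625, 1.406563] = 1.343594

1.34359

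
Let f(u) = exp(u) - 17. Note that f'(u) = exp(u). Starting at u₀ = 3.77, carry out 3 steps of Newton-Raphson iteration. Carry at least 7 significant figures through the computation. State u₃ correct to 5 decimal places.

Newton update: u ← u − f(u)/f'(u).
u_0 = 3.770000: f = 26.380065, f' = 43.380065 → u_1 = 3.770000 - (26.380065)/(43.380065) = 3.161885
u_1 = 3.161885: f = 6.615070, f' = 23.615070 → u_2 = 3.161885 - (6.615070)/(23.615070) = 2.881764
u_2 = 2.881764: f = 0.845732, f' = 17.845732 → u_3 = 2.881764 - (0.845732)/(17.845732) = 2.834373

2.83437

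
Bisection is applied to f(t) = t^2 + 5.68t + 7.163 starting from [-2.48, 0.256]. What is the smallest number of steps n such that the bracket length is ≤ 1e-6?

22

Initial width b − a = 0.256 − -2.48 = 2.736000.
After n steps the width is (b−a)/2^n; need (b−a)/2^n ≤ 1e-6.
So n ≥ log₂(2.736000/1e-6) = log₂(2736000.0000) ≈ 21.3836.
Hence n = 22.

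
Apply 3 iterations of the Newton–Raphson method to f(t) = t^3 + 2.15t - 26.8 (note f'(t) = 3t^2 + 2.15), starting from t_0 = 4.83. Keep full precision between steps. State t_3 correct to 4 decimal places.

2.7596

t_0 = 4.830000: f = 96.263087, f' = 72.136700 → t_1 = 4.830000 - (96.263087)/(72.136700) = 3.495546
t_1 = 3.495546: f = 23.426959, f' = 38.806532 → t_2 = 3.495546 - (23.426959)/(38.806532) = 2.891860
t_2 = 2.891860: f = 3.601711, f' = 27.238568 → t_3 = 2.891860 - (3.601711)/(27.238568) = 2.759632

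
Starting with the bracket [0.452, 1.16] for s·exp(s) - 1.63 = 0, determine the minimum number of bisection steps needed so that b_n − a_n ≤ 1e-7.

23

Initial width b − a = 1.16 − 0.452 = 0.708000.
After n steps the width is (b−a)/2^n; need (b−a)/2^n ≤ 1e-7.
So n ≥ log₂(0.708000/1e-7) = log₂(7080000.0000) ≈ 22.7553.
Hence n = 23.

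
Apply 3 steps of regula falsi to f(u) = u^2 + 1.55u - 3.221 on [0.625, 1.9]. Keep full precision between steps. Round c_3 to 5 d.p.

1.17747

f(0.625000) = -1.861625, f(1.900000) = 3.334000
step 1: c = 1.081840, f(c) = -0.373768 < 0 → new bracket [1.081840, 1.900000]
step 2: c = 1.164317, f(c) = -0.060676 < 0 → new bracket [1.164317, 1.900000]
step 3: c = 1.177466, f(c) = -0.009501 < 0 → new bracket [1.177466, 1.900000]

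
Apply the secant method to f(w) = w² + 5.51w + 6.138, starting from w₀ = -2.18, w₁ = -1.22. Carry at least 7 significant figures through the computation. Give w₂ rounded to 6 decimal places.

f(w_0) = -1.121400, f(w_1) = 0.904200
w_2 = -1.220000 - (0.904200)·(-1.220000 - -2.180000)/(0.904200 - (-1.121400)) = -1.648531; f(w_2) = -0.227751

-1.648531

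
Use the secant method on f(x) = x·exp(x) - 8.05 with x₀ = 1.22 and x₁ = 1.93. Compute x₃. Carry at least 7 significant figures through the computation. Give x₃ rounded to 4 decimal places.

Secant update: x_(k+1) = x_k − f(x_k)·(x_k − x_(k-1))/(f(x_k) − f(x_(k-1))).
f(x_0) = -3.917631, f(x_1) = 5.246755
x_2 = 1.930000 - (5.246755)·(1.930000 - 1.220000)/(5.246755 - (-3.917631)) = 1.523514; f(x_2) = -1.059632
x_3 = 1.523514 - (-1.059632)·(1.523514 - 1.930000)/(-1.059632 - (5.246755)) = 1.591814; f(x_3) = -0.229974

1.5918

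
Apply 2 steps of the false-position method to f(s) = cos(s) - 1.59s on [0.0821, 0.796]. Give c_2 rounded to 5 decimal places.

f(0.082100) = 0.866093, f(0.796000) = -0.566069
step 1: c = 0.513827, f(c) = 0.053884 > 0 → new bracket [0.513827, 0.796000]
step 2: c = 0.538353, f(c) = 0.002573 > 0 → new bracket [0.538353, 0.796000]

0.53835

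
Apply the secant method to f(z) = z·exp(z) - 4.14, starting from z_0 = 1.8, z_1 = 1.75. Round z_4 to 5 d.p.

f(z_0) = 6.749365, f(z_1) = 5.930555
z_2 = 1.750000 - (5.930555)·(1.750000 - 1.800000)/(5.930555 - (6.749365)) = 1.387856; f(z_2) = 1.420096
z_3 = 1.387856 - (1.420096)·(1.387856 - 1.750000)/(1.420096 - (5.930555)) = 1.273836; f(z_3) = 0.413377
z_4 = 1.273836 - (0.413377)·(1.273836 - 1.387856)/(0.413377 - (1.420096)) = 1.227018; f(z_4) = 0.045409

1.22702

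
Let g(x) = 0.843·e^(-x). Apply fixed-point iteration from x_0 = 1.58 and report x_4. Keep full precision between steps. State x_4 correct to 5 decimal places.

x_1 = g(1.580000) = 0.173637
x_2 = g(0.173637) = 0.708627
x_3 = g(0.708627) = 0.415025
x_4 = g(0.415025) = 0.556653

0.55665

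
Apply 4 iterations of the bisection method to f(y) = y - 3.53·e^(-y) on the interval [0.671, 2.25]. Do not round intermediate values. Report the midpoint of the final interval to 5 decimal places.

1.11509

f(0.671000) = -1.133526, f(2.250000) = 1.877941 (opposite signs)
step 1: m = 1.460500, f(m) = 0.641116 > 0 → root in [0.671000, 1.460500]
step 2: m = 1.065750, f(m) = -0.150227 < 0 → root in [1.065750, 1.460500]
step 3: m = 1.263125, f(m) = 0.264950 > 0 → root in [1.065750, 1.263125]
step 4: m = 1.164438, f(m) = 0.062731 > 0 → root in [1.065750, 1.164438]
Midpoint of [1.065750, 1.164438] = 1.115094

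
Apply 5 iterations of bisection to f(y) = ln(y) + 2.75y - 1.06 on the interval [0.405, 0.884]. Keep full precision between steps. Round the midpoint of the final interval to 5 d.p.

f(0.405000) = -0.850118, f(0.884000) = 1.247702 (opposite signs)
step 1: m = 0.644500, f(m) = 0.273095 > 0 → root in [0.405000, 0.644500]
step 2: m = 0.524750, f(m) = -0.261771 < 0 → root in [0.524750, 0.644500]
step 3: m = 0.584625, f(m) = 0.010934 > 0 → root in [0.524750, 0.584625]
step 4: m = 0.554688, f(m) = -0.123960 < 0 → root in [0.554688, 0.584625]
step 5: m = 0.569656, f(m) = -0.056167 < 0 → root in [0.569656, 0.584625]
Midpoint of [0.569656, 0.584625] = 0.577141

0.57714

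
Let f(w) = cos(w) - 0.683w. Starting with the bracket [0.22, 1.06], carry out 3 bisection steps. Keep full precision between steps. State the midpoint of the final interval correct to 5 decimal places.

f(0.220000) = 0.825637, f(1.060000) = -0.235108 (opposite signs)
step 1: m = 0.640000, f(m) = 0.364976 > 0 → root in [0.640000, 1.060000]
step 2: m = 0.850000, f(m) = 0.079433 > 0 → root in [0.850000, 1.060000]
step 3: m = 0.955000, f(m) = -0.074656 < 0 → root in [0.850000, 0.955000]
Midpoint of [0.850000, 0.955000] = 0.902500

0.90250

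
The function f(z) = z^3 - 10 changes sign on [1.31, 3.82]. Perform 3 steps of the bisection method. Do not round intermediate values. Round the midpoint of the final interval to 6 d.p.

f(1.310000) = -7.751909, f(3.820000) = 45.742968 (opposite signs)
step 1: m = 2.565000, f(m) = 6.875712 > 0 → root in [1.310000, 2.565000]
step 2: m = 1.937500, f(m) = -2.726807 < 0 → root in [1.937500, 2.565000]
step 3: m = 2.251250, f(m) = 1.409620 > 0 → root in [1.937500, 2.251250]
Midpoint of [1.937500, 2.251250] = 2.094375

2.094375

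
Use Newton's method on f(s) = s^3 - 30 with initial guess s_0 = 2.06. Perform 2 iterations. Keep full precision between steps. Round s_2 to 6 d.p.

f'(s) = 3s^2
s_0 = 2.060000: f = -21.258184, f' = 12.730800 → s_1 = 2.060000 - (-21.258184)/(12.730800) = 3.729823
s_1 = 3.729823: f = 21.887734, f' = 41.734741 → s_2 = 3.729823 - (21.887734)/(41.734741) = 3.205374

3.205374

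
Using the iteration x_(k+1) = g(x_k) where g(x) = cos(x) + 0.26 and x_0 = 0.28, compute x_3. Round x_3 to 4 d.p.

x_1 = g(0.280000) = 1.221055
x_2 = g(1.221055) = 0.602654
x_3 = g(0.602654) = 1.083834

1.0838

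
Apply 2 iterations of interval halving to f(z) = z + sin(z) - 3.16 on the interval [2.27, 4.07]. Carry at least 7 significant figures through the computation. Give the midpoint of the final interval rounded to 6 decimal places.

3.845000

f(2.270000) = -0.124645, f(4.070000) = 0.109333 (opposite signs)
step 1: m = 3.170000, f(m) = -0.018404 < 0 → root in [3.170000, 4.070000]
step 2: m = 3.620000, f(m) = -0.000366 < 0 → root in [3.620000, 4.070000]
Midpoint of [3.620000, 4.070000] = 3.845000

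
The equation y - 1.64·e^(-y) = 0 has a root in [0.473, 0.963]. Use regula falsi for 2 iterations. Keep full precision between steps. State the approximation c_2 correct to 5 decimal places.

False-position update: c = (a·f(b) − b·f(a))/(f(b) − f(a)); replace the endpoint whose sign matches f(c).
f(0.473000) = -0.548933, f(0.963000) = 0.336937
step 1: c = 0.776631, f(c) = 0.022308 > 0 → new bracket [0.473000, 0.776631]
step 2: c = 0.764774, f(c) = 0.001453 > 0 → new bracket [0.473000, 0.764774]

0.76477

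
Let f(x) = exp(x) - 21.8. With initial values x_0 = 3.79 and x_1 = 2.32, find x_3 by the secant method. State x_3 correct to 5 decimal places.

3.19981

Secant update: x_(k+1) = x_k − f(x_k)·(x_k − x_(k-1))/(f(x_k) − f(x_(k-1))).
f(x_0) = 22.456400, f(x_1) = -11.624326
x_2 = 2.320000 - (-11.624326)·(2.320000 - 3.790000)/(-11.624326 - (22.456400)) = 2.821391; f(x_2) = -4.999802
x_3 = 2.821391 - (-4.999802)·(2.821391 - 2.320000)/(-4.999802 - (-11.624326)) = 3.199811; f(x_3) = 2.727892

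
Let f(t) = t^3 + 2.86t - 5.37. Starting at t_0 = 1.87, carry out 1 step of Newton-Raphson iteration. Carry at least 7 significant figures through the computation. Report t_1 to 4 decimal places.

1.3818

f'(t) = 3t^2 + 2.86
t_0 = 1.870000: f = 6.517403, f' = 13.350700 → t_1 = 1.870000 - (6.517403)/(13.350700) = 1.381831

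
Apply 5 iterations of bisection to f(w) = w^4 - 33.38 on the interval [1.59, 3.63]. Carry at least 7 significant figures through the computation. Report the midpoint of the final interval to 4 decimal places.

2.3869

f(1.590000) = -26.988710, f(3.630000) = 140.250694 (opposite signs)
step 1: m = 2.610000, f(m) = 13.024706 > 0 → root in [1.590000, 2.610000]
step 2: m = 2.100000, f(m) = -13.931900 < 0 → root in [2.100000, 2.610000]
step 3: m = 2.355000, f(m) = -2.621607 < 0 → root in [2.355000, 2.610000]
step 4: m = 2.482500, f(m) = 4.600181 > 0 → root in [2.355000, 2.482500]
step 5: m = 2.418750, f(m) = 0.846613 > 0 → root in [2.355000, 2.418750]
Midpoint of [2.355000, 2.418750] = 2.386875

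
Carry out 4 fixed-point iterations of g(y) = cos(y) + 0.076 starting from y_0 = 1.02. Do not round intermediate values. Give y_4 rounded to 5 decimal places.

y_1 = g(1.020000) = 0.599366
y_2 = g(0.599366) = 0.901693
y_3 = g(0.901693) = 0.696283
y_4 = g(0.696283) = 0.843232

0.84323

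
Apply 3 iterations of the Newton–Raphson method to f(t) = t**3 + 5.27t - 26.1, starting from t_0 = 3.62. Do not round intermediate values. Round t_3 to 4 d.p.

2.3837

f'(t) = 3t**2 + 5.27
t_0 = 3.620000: f = 40.415328, f' = 44.583200 → t_1 = 3.620000 - (40.415328)/(44.583200) = 2.713485
t_1 = 2.713485: f = 8.179465, f' = 27.359007 → t_2 = 2.713485 - (8.179465)/(27.359007) = 2.414517
t_2 = 2.414517: f = 0.700886, f' = 22.759682 → t_3 = 2.414517 - (0.700886)/(22.759682) = 2.383722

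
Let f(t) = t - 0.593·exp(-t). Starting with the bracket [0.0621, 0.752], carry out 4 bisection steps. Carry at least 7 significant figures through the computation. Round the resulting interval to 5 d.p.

f(0.062100) = -0.495195, f(0.752000) = 0.472446 (opposite signs)
step 1: m = 0.407050, f(m) = 0.012343 > 0 → root in [0.062100, 0.407050]
step 2: m = 0.234575, f(m) = -0.234433 < 0 → root in [0.234575, 0.407050]
step 3: m = 0.320813, f(m) = -0.109444 < 0 → root in [0.320813, 0.407050]
step 4: m = 0.363931, f(m) = -0.048168 < 0 → root in [0.363931, 0.407050]

[0.36393, 0.40705]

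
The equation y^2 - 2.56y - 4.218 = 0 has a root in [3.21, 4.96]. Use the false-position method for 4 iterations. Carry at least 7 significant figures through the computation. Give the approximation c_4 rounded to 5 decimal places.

3.69901

False-position update: c = (a·f(b) − b·f(a))/(f(b) − f(a)); replace the endpoint whose sign matches f(c).
f(3.210000) = -2.131500, f(4.960000) = 7.686000
step 1: c = 3.589947, f(c) = -0.520547 < 0 → new bracket [3.589947, 4.960000]
step 2: c = 3.676850, f(c) = -0.111510 < 0 → new bracket [3.676850, 4.960000]
step 3: c = 3.695200, f(c) = -0.023209 < 0 → new bracket [3.695200, 4.960000]
step 4: c = 3.699008, f(c) = -0.004802 < 0 → new bracket [3.699008, 4.960000]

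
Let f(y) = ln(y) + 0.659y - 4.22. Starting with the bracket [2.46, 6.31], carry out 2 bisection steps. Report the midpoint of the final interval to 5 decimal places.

f(2.460000) = -1.698699, f(6.310000) = 1.780426 (opposite signs)
step 1: m = 4.385000, f(m) = 0.147905 > 0 → root in [2.460000, 4.385000]
step 2: m = 3.422500, f(m) = -0.734201 < 0 → root in [3.422500, 4.385000]
Midpoint of [3.422500, 4.385000] = 3.903750

3.90375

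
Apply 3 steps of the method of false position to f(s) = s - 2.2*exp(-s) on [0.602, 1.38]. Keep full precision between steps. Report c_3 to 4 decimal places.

False-position update: c = (a·f(b) − b·f(a))/(f(b) − f(a)); replace the endpoint whose sign matches f(c).
f(0.602000) = -0.602973, f(1.380000) = 0.826527
step 1: c = 0.930166, f(c) = 0.062292 > 0 → new bracket [0.602000, 0.930166]
step 2: c = 0.899438, f(c) = 0.004482 > 0 → new bracket [0.602000, 0.899438]
step 3: c = 0.897243, f(c) = 0.000321 > 0 → new bracket [0.602000, 0.897243]

0.8972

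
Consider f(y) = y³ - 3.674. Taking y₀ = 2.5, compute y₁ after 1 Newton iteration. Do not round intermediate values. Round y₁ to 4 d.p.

1.8626

f'(y) = 3y²
y_0 = 2.500000: f = 11.951000, f' = 18.750000 → y_1 = 2.500000 - (11.951000)/(18.750000) = 1.862613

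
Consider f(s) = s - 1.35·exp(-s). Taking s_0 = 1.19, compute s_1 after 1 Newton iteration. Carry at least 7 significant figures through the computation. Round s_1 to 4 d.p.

0.6376

f'(s) = 1 + 1.35·exp(-s)
s_0 = 1.190000: f = 0.779301, f' = 1.410699 → s_1 = 1.190000 - (0.779301)/(1.410699) = 0.637578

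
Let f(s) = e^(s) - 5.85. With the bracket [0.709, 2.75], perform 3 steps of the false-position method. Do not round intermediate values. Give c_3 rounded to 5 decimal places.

f(0.709000) = -3.818042, f(2.750000) = 9.792632
step 1: c = 1.281538, f(c) = -2.247826 < 0 → new bracket [1.281538, 2.750000]
step 2: c = 1.555684, f(c) = -1.111674 < 0 → new bracket [1.555684, 2.750000]
step 3: c = 1.677442, f(c) = -0.498150 < 0 → new bracket [1.677442, 2.750000]

1.67744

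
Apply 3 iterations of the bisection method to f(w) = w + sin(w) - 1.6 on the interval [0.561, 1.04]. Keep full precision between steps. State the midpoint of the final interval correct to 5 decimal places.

f(0.561000) = -0.506967, f(1.040000) = 0.302404 (opposite signs)
step 1: m = 0.800500, f(m) = -0.081796 < 0 → root in [0.800500, 1.040000]
step 2: m = 0.920250, f(m) = 0.116003 > 0 → root in [0.800500, 0.920250]
step 3: m = 0.860375, f(m) = 0.018462 > 0 → root in [0.800500, 0.860375]
Midpoint of [0.800500, 0.860375] = 0.830437

0.83044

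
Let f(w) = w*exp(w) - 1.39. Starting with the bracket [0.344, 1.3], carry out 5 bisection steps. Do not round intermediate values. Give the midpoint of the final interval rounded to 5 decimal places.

0.68756

f(0.344000) = -0.904761, f(1.300000) = 3.380086 (opposite signs)
step 1: m = 0.822000, f(m) = 0.480087 > 0 → root in [0.344000, 0.822000]
step 2: m = 0.583000, f(m) = -0.345611 < 0 → root in [0.583000, 0.822000]
step 3: m = 0.702500, f(m) = 0.028202 > 0 → root in [0.583000, 0.702500]
step 4: m = 0.642750, f(m) = -0.167680 < 0 → root in [0.642750, 0.702500]
step 5: m = 0.672625, f(m) = -0.072076 < 0 → root in [0.672625, 0.702500]
Midpoint of [0.672625, 0.702500] = 0.687563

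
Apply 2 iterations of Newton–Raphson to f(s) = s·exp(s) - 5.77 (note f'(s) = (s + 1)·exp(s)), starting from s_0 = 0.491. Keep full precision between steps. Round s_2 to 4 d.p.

s_0 = 0.491000: f = -4.967731, f' = 2.436218 → s_1 = 0.491000 - (-4.967731)/(2.436218) = 2.530115
s_1 = 2.530115: f = 25.995489, f' = 44.320445 → s_2 = 2.530115 - (25.995489)/(44.320445) = 1.943581

1.9436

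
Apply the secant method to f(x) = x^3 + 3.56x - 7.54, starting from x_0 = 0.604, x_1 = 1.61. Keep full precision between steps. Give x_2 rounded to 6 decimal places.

1.294234

Secant update: x_(k+1) = x_k − f(x_k)·(x_k − x_(k-1))/(f(x_k) − f(x_(k-1))).
f(x_0) = -5.169411, f(x_1) = 2.364881
x_2 = 1.610000 - (2.364881)·(1.610000 - 0.604000)/(2.364881 - (-5.169411)) = 1.294234; f(x_2) = -0.764628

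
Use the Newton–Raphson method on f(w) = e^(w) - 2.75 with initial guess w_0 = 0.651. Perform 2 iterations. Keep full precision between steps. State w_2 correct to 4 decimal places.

Newton update: w ← w − f(w)/f'(w).
f'(w) = e^(w)
w_0 = 0.651000: f = -0.832543, f' = 1.917457 → w_1 = 0.651000 - (-0.832543)/(1.917457) = 1.085191
w_1 = 1.085191: f = 0.210005, f' = 2.960005 → w_2 = 1.085191 - (0.210005)/(2.960005) = 1.014243

1.0142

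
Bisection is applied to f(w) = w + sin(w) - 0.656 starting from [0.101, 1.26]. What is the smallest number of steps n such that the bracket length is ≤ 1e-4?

Initial width b − a = 1.26 − 0.101 = 1.159000.
After n steps the width is (b−a)/2^n; need (b−a)/2^n ≤ 1e-4.
So n ≥ log₂(1.159000/1e-4) = log₂(11590.0000) ≈ 13.5006.
Hence n = 14.

14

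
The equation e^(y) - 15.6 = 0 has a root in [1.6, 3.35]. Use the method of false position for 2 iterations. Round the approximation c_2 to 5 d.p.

f(1.600000) = -10.646968, f(3.350000) = 12.902734
step 1: c = 2.391186, f(c) = -4.673555 < 0 → new bracket [2.391186, 3.350000]
step 2: c = 2.646136, f(c) = -1.500551 < 0 → new bracket [2.646136, 3.350000]

2.64614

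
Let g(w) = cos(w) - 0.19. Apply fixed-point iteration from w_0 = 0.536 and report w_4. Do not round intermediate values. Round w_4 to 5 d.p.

w_1 = g(0.536000) = 0.669758
w_2 = g(0.669758) = 0.593972
w_3 = g(0.593972) = 0.638724
w_4 = g(0.638724) = 0.612857

0.61286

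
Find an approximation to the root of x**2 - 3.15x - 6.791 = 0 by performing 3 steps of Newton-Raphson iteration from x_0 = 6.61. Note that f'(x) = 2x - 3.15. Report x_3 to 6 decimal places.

Newton update: x ← x − f(x)/f'(x).
x_0 = 6.610000: f = 16.079600, f' = 10.070000 → x_1 = 6.610000 - (16.079600)/(10.070000) = 5.013217
x_1 = 5.013217: f = 2.549714, f' = 6.876435 → x_2 = 5.013217 - (2.549714)/(6.876435) = 4.642427
x_2 = 4.642427: f = 0.137485, f' = 6.134855 → x_3 = 4.642427 - (0.137485)/(6.134855) = 4.620017

4.620017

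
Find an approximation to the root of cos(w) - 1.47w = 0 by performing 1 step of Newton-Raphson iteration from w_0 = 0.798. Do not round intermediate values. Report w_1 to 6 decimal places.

0.580741

f'(w) = -sin(w) - 1.47
w_0 = 0.798000: f = -0.474920, f' = -2.185961 → w_1 = 0.798000 - (-0.474920)/(-2.185961) = 0.580741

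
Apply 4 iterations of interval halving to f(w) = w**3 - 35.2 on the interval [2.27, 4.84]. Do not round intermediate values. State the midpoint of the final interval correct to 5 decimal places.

f(2.270000) = -23.502917, f(4.840000) = 78.179904 (opposite signs)
step 1: m = 3.555000, f(m) = 9.728179 > 0 → root in [2.270000, 3.555000]
step 2: m = 2.912500, f(m) = -10.494264 < 0 → root in [2.912500, 3.555000]
step 3: m = 3.233750, f(m) = -1.384227 < 0 → root in [3.233750, 3.555000]
step 4: m = 3.394375, f(m) = 3.909248 > 0 → root in [3.233750, 3.394375]
Midpoint of [3.233750, 3.394375] = 3.314062

3.31406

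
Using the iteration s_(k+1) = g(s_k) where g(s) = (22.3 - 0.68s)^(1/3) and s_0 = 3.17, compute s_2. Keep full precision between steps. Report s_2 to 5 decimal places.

2.73461

s_1 = g(3.170000) = 2.720935
s_2 = g(2.720935) = 2.734614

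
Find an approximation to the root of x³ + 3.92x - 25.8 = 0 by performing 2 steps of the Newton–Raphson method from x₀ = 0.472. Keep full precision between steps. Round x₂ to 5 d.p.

3.88868

f'(x) = 3x² + 3.92
x_0 = 0.472000: f = -23.844606, f' = 4.588352 → x_1 = 0.472000 - (-23.844606)/(4.588352) = 5.668769
x_1 = 5.668769: f = 178.587149, f' = 100.324830 → x_2 = 5.668769 - (178.587149)/(100.324830) = 3.888680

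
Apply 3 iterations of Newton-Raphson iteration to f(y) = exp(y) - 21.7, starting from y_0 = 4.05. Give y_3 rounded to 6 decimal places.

f'(y) = exp(y)
y_0 = 4.050000: f = 35.697457, f' = 57.397457 → y_1 = 4.050000 - (35.697457)/(57.397457) = 3.428066
y_1 = 3.428066: f = 9.116971, f' = 30.816971 → y_2 = 3.428066 - (9.116971)/(30.816971) = 3.132223
y_2 = 3.132223: f = 1.224885, f' = 22.924885 → y_3 = 3.132223 - (1.224885)/(22.924885) = 3.078793

3.078793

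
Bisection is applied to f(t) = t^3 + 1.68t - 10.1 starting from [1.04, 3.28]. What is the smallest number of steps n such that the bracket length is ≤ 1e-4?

15

Initial width b − a = 3.28 − 1.04 = 2.240000.
After n steps the width is (b−a)/2^n; need (b−a)/2^n ≤ 1e-4.
So n ≥ log₂(2.240000/1e-4) = log₂(22400.0000) ≈ 14.4512.
Hence n = 15.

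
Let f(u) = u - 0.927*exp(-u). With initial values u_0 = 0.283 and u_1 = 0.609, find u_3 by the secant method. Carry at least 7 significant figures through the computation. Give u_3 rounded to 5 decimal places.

0.54010

f(u_0) = -0.415513, f(u_1) = 0.104810
u_2 = 0.609000 - (0.104810)·(0.609000 - 0.283000)/(0.104810 - (-0.415513)) = 0.543333; f(u_2) = 0.004923
u_3 = 0.543333 - (0.004923)·(0.543333 - 0.609000)/(0.004923 - (0.104810)) = 0.540097; f(u_3) = -0.000059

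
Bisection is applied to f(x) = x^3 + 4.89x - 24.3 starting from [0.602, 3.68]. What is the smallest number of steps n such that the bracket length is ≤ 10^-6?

22

Initial width b − a = 3.68 − 0.602 = 3.078000.
After n steps the width is (b−a)/2^n; need (b−a)/2^n ≤ 10^-6.
So n ≥ log₂(3.078000/10^-6) = log₂(3078000.0000) ≈ 21.5536.
Hence n = 22.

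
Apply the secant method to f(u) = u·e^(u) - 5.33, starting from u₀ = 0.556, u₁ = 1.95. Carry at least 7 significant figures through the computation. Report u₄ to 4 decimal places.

1.3966

f(u_0) = -4.360512, f(u_1) = 8.375941
u_2 = 1.950000 - (8.375941)·(1.950000 - 0.556000)/(8.375941 - (-4.360512)) = 1.033256; f(u_2) = -2.426341
u_3 = 1.033256 - (-2.426341)·(1.033256 - 1.950000)/(-2.426341 - (8.375941)) = 1.239170; f(u_3) = -1.051463
u_4 = 1.239170 - (-1.051463)·(1.239170 - 1.033256)/(-1.051463 - (-2.426341)) = 1.396646; f(u_4) = 0.314710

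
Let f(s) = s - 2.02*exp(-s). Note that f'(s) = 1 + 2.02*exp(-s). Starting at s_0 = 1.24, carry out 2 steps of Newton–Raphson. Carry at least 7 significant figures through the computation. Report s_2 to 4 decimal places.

0.8570

s_0 = 1.240000: f = 0.655444, f' = 1.584556 → s_1 = 1.240000 - (0.655444)/(1.584556) = 0.826355
s_1 = 0.826355: f = -0.057681, f' = 1.884036 → s_2 = 0.826355 - (-0.057681)/(1.884036) = 0.856971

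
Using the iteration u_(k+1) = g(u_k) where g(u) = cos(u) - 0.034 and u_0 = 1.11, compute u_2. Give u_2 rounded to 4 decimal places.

0.8829

u_1 = g(1.110000) = 0.410662
u_2 = g(0.410662) = 0.882857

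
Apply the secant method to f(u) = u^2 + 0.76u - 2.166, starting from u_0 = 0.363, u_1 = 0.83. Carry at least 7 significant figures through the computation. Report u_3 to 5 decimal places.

1.12660

Secant update: u_(k+1) = u_k − f(u_k)·(u_k − u_(k-1))/(f(u_k) − f(u_(k-1))).
f(u_0) = -1.758351, f(u_1) = -0.846300
u_2 = 0.830000 - (-0.846300)·(0.830000 - 0.363000)/(-0.846300 - (-1.758351)) = 1.263333; f(u_2) = 0.390144
u_3 = 1.263333 - (0.390144)·(1.263333 - 0.830000)/(0.390144 - (-0.846300)) = 1.126600; f(u_3) = -0.040555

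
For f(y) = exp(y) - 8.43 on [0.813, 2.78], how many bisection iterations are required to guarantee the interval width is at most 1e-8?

Initial width b − a = 2.78 − 0.813 = 1.967000.
After n steps the width is (b−a)/2^n; need (b−a)/2^n ≤ 1e-8.
So n ≥ log₂(1.967000/1e-8) = log₂(196700000.0000) ≈ 27.5514.
Hence n = 28.

28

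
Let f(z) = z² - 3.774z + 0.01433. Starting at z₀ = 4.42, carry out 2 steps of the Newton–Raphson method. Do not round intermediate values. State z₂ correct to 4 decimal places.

3.7720

Newton update: z ← z − f(z)/f'(z).
f'(z) = 2z - 3.774
z_0 = 4.420000: f = 2.869650, f' = 5.066000 → z_1 = 4.420000 - (2.869650)/(5.066000) = 3.853547
z_1 = 3.853547: f = 0.320869, f' = 3.933094 → z_2 = 3.853547 - (0.320869)/(3.933094) = 3.771965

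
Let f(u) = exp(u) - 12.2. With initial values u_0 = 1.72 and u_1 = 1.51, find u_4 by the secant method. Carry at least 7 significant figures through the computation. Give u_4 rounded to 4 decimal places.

f(u_0) = -6.615472, f(u_1) = -7.673269
u_2 = 1.510000 - (-7.673269)·(1.510000 - 1.720000)/(-7.673269 - (-6.615472)) = 3.033341; f(u_2) = 8.566497
u_3 = 3.033341 - (8.566497)·(3.033341 - 1.510000)/(8.566497 - (-7.673269)) = 2.229777; f(u_3) = -2.902210
u_4 = 2.229777 - (-2.902210)·(2.229777 - 3.033341)/(-2.902210 - (8.566497)) = 2.433122; f(u_4) = -0.805595

2.4331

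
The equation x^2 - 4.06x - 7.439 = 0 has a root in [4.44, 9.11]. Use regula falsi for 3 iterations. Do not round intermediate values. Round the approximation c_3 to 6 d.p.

5.380185

f(4.440000) = -5.751800, f(9.110000) = 38.566500
step 1: c = 5.046091, f(c) = -2.463097 < 0 → new bracket [5.046091, 9.110000]
step 2: c = 5.290056, f(c) = -0.931934 < 0 → new bracket [5.290056, 9.110000]
step 3: c = 5.380185, f(c) = -0.336163 < 0 → new bracket [5.380185, 9.110000]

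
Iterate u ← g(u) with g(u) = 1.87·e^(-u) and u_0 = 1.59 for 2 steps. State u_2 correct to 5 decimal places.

1.27711

u_1 = g(1.590000) = 0.381341
u_2 = g(0.381341) = 1.277107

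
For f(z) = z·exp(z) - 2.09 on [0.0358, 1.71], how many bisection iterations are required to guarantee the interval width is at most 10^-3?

11

Initial width b − a = 1.71 − 0.0358 = 1.674200.
After n steps the width is (b−a)/2^n; need (b−a)/2^n ≤ 10^-3.
So n ≥ log₂(1.674200/10^-3) = log₂(1674.2000) ≈ 10.7093.
Hence n = 11.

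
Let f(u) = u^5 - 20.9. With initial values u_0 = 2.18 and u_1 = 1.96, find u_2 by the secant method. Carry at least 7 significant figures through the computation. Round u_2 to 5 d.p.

f(u_0) = 28.335967, f(u_1) = 8.025465
u_2 = 1.960000 - (8.025465)·(1.960000 - 2.180000)/(8.025465 - (28.335967)) = 1.873069; f(u_2) = 2.155229

1.87307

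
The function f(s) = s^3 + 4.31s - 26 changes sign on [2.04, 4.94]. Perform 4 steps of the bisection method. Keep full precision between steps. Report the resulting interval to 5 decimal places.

[2.40250, 2.58375]

f(2.040000) = -8.717936, f(4.940000) = 115.845184 (opposite signs)
step 1: m = 3.490000, f(m) = 31.550449 > 0 → root in [2.040000, 3.490000]
step 2: m = 2.765000, f(m) = 7.056197 > 0 → root in [2.040000, 2.765000]
step 3: m = 2.402500, f(m) = -1.777980 < 0 → root in [2.402500, 2.765000]
step 4: m = 2.583750, f(m) = 2.384468 > 0 → root in [2.402500, 2.583750]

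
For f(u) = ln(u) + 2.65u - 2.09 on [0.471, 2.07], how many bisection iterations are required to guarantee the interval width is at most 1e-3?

11

Initial width b − a = 2.07 − 0.471 = 1.599000.
After n steps the width is (b−a)/2^n; need (b−a)/2^n ≤ 1e-3.
So n ≥ log₂(1.599000/1e-3) = log₂(1599.0000) ≈ 10.6430.
Hence n = 11.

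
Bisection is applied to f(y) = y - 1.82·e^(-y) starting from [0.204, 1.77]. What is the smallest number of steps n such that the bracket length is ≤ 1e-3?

11

Initial width b − a = 1.77 − 0.204 = 1.566000.
After n steps the width is (b−a)/2^n; need (b−a)/2^n ≤ 1e-3.
So n ≥ log₂(1.566000/1e-3) = log₂(1566.0000) ≈ 10.6129.
Hence n = 11.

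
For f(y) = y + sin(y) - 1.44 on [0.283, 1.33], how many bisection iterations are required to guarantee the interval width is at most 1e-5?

17

Initial width b − a = 1.33 − 0.283 = 1.047000.
After n steps the width is (b−a)/2^n; need (b−a)/2^n ≤ 1e-5.
So n ≥ log₂(1.047000/1e-5) = log₂(104700.0000) ≈ 16.6759.
Hence n = 17.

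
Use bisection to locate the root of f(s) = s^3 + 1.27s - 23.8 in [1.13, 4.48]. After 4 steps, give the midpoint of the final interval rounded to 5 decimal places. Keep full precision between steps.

f(1.130000) = -20.922003, f(4.480000) = 71.804992 (opposite signs)
step 1: m = 2.805000, f(m) = 1.832160 > 0 → root in [1.130000, 2.805000]
step 2: m = 1.967500, f(m) = -13.684972 < 0 → root in [1.967500, 2.805000]
step 3: m = 2.386250, f(m) = -7.181704 < 0 → root in [2.386250, 2.805000]
step 4: m = 2.595625, f(m) = -3.016132 < 0 → root in [2.595625, 2.805000]
Midpoint of [2.595625, 2.805000] = 2.700312

2.70031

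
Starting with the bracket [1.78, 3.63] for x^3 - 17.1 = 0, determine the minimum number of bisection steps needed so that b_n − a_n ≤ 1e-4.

15

Initial width b − a = 3.63 − 1.78 = 1.850000.
After n steps the width is (b−a)/2^n; need (b−a)/2^n ≤ 1e-4.
So n ≥ log₂(1.850000/1e-4) = log₂(18500.0000) ≈ 14.1752.
Hence n = 15.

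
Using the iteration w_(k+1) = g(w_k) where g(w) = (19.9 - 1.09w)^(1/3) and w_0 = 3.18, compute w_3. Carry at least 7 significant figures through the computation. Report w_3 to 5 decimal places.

w_1 = g(3.180000) = 2.542412
w_2 = g(2.542412) = 2.577758
w_3 = g(2.577758) = 2.575823

2.57582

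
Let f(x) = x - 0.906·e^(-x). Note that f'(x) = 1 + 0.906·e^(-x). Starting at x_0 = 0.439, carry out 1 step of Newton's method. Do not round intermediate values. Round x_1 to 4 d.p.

0.5306

x_0 = 0.439000: f = -0.145081, f' = 1.584081 → x_1 = 0.439000 - (-0.145081)/(1.584081) = 0.530587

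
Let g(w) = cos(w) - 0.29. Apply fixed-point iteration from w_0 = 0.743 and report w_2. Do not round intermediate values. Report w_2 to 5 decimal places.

0.61199

w_1 = g(0.743000) = 0.446442
w_2 = g(0.446442) = 0.611989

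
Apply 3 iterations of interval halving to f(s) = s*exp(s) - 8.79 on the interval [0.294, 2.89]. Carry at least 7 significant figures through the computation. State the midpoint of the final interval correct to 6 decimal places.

f(0.294000) = -8.395516, f(2.890000) = 43.210665 (opposite signs)
step 1: m = 1.592000, f(m) = -0.967603 < 0 → root in [1.592000, 2.890000]
step 2: m = 2.241000, f(m) = 12.281516 > 0 → root in [1.592000, 2.241000]
step 3: m = 1.916500, f(m) = 4.236694 > 0 → root in [1.592000, 1.916500]
Midpoint of [1.592000, 1.916500] = 1.754250

1.754250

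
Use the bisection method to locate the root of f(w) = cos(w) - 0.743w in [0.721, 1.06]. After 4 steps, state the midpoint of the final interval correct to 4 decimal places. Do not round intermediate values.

f(0.721000) = 0.215443, f(1.060000) = -0.298708 (opposite signs)
step 1: m = 0.890500, f(m) = -0.032618 < 0 → root in [0.721000, 0.890500]
step 2: m = 0.805750, f(m) = 0.093898 > 0 → root in [0.805750, 0.890500]
step 3: m = 0.848125, f(m) = 0.031234 > 0 → root in [0.848125, 0.890500]
step 4: m = 0.869313, f(m) = -0.000547 < 0 → root in [0.848125, 0.869313]
Midpoint of [0.848125, 0.869313] = 0.858719

0.8587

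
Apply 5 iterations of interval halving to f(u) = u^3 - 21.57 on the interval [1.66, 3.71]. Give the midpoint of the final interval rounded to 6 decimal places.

2.781094

f(1.660000) = -16.995704, f(3.710000) = 29.494811 (opposite signs)
step 1: m = 2.685000, f(m) = -2.213231 < 0 → root in [2.685000, 3.710000]
step 2: m = 3.197500, f(m) = 11.121260 > 0 → root in [2.685000, 3.197500]
step 3: m = 2.941250, f(m) = 3.874611 > 0 → root in [2.685000, 2.941250]
step 4: m = 2.813125, f(m) = 0.692149 > 0 → root in [2.685000, 2.813125]
step 5: m = 2.749062, f(m) = -0.794387 < 0 → root in [2.749062, 2.813125]
Midpoint of [2.749062, 2.813125] = 2.781094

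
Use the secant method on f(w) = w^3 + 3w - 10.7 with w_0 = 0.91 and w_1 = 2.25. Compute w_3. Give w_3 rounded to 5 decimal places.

1.72074

Secant update: w_(k+1) = w_k − f(w_k)·(w_k − w_(k-1))/(f(w_k) − f(w_(k-1))).
f(w_0) = -7.216429, f(w_1) = 7.440625
w_2 = 2.250000 - (7.440625)·(2.250000 - 0.910000)/(7.440625 - (-7.216429)) = 1.569752; f(w_2) = -2.122689
w_3 = 1.569752 - (-2.122689)·(1.569752 - 2.250000)/(-2.122689 - (7.440625)) = 1.720741; f(w_3) = -0.442754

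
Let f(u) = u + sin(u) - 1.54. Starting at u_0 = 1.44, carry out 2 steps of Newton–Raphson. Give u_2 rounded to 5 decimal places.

f'(u) = 1 + cos(u)
u_0 = 1.440000: f = 0.891458, f' = 1.130424 → u_1 = 1.440000 - (0.891458)/(1.130424) = 0.651395
u_1 = 0.651395: f = -0.282310, f' = 1.795239 → u_2 = 0.651395 - (-0.282310)/(1.795239) = 0.808649

0.80865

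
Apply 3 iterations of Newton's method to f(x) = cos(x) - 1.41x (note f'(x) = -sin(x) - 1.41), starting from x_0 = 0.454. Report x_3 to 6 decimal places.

0.589512

Newton update: x ← x − f(x)/f'(x).
x_0 = 0.454000: f = 0.258560, f' = -1.848564 → x_1 = 0.454000 - (0.258560)/(-1.848564) = 0.593871
x_1 = 0.593871: f = -0.008577, f' = -1.969573 → x_2 = 0.593871 - (-0.008577)/(-1.969573) = 0.589516
x_2 = 0.589516: f = -0.000008, f' = -1.965959 → x_3 = 0.589516 - (-0.000008)/(-1.965959) = 0.589512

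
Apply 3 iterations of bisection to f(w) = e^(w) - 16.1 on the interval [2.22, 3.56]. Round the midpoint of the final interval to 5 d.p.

2.80625

f(2.220000) = -6.892669, f(3.560000) = 19.063197 (opposite signs)
step 1: m = 2.890000, f(m) = 1.893310 > 0 → root in [2.220000, 2.890000]
step 2: m = 2.555000, f(m) = -3.228700 < 0 → root in [2.555000, 2.890000]
step 3: m = 2.722500, f(m) = -0.881679 < 0 → root in [2.722500, 2.890000]
Midpoint of [2.722500, 2.890000] = 2.806250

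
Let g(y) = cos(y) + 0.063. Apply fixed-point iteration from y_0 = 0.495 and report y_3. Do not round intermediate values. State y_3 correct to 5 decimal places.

y_1 = g(0.495000) = 0.942969
y_2 = g(0.942969) = 0.650388
y_3 = g(0.650388) = 0.858849

0.85885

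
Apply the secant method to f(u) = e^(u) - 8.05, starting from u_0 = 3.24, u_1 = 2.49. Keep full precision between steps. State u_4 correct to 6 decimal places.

2.088575

f(u_0) = 17.483722, f(u_1) = 4.011276
u_2 = 2.490000 - (4.011276)·(2.490000 - 3.240000)/(4.011276 - (17.483722)) = 2.266696; f(u_2) = 1.597468
u_3 = 2.266696 - (1.597468)·(2.266696 - 2.490000)/(1.597468 - (4.011276)) = 2.118912; f(u_3) = 0.272075
u_4 = 2.118912 - (0.272075)·(2.118912 - 2.266696)/(0.272075 - (1.597468)) = 2.088575; f(u_4) = 0.023400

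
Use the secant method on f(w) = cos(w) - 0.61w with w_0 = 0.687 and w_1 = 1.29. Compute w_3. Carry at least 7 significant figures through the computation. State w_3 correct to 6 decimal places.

0.950577

f(w_0) = 0.354082, f(w_1) = -0.509779
w_2 = 1.290000 - (-0.509779)·(1.290000 - 0.687000)/(-0.509779 - (0.354082)) = 0.934160; f(w_2) = 0.024657
w_3 = 0.934160 - (0.024657)·(0.934160 - 1.290000)/(0.024657 - (-0.509779)) = 0.950577; f(w_3) = 0.001362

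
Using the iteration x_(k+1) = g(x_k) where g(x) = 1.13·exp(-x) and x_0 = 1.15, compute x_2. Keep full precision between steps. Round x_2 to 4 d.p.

x_1 = g(1.150000) = 0.357800
x_2 = g(0.357800) = 0.790111

0.7901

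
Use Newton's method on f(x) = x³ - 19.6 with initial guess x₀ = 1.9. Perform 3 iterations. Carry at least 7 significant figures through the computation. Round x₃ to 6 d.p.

Newton update: x ← x − f(x)/f'(x).
f'(x) = 3x²
x_0 = 1.900000: f = -12.741000, f' = 10.830000 → x_1 = 1.900000 - (-12.741000)/(10.830000) = 3.076454
x_1 = 3.076454: f = 9.517320, f' = 28.393713 → x_2 = 3.076454 - (9.517320)/(28.393713) = 2.741263
x_2 = 2.741263: f = 0.999288, f' = 22.543572 → x_3 = 2.741263 - (0.999288)/(22.543572) = 2.696936

2.696936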